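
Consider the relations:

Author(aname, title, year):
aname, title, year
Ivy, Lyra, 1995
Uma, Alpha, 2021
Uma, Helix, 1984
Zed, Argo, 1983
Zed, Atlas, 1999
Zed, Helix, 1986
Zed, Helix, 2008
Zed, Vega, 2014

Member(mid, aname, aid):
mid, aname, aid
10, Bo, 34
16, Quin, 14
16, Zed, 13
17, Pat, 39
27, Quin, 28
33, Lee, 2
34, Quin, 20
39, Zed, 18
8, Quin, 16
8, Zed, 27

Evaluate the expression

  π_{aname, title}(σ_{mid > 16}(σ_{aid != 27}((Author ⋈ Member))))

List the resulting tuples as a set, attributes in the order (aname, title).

{(Zed, Argo), (Zed, Atlas), (Zed, Helix), (Zed, Vega)}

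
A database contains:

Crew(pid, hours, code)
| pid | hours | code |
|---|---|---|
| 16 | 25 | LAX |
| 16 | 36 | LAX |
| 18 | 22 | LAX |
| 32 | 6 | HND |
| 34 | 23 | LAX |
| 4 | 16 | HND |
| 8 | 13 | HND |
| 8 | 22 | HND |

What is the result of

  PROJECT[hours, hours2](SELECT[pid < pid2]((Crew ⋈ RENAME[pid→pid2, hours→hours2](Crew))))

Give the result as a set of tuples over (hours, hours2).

ρ[pid→pid2, hours→hours2]: schema becomes (pid2, hours2, code); tuples unchanged.
Crew ⋈ RENAME[pid→pid2, hours→hours2](Crew) (natural join on code): {(16, 25, LAX, 16, 25), (16, 25, LAX, 16, 36), (16, 25, LAX, 18, 22), (16, 25, LAX, 34, 23), (16, 36, LAX, 16, 25), (16, 36, LAX, 16, 36), (16, 36, LAX, 18, 22), (16, 36, LAX, 34, 23), (18, 22, LAX, 16, 25), (18, 22, LAX, 16, 36), (18, 22, LAX, 18, 22), (18, 22, LAX, 34, 23), (32, 6, HND, 32, 6), (32, 6, HND, 4, 16), (32, 6, HND, 8, 13), (32, 6, HND, 8, 22), (34, 23, LAX, 16, 25), (34, 23, LAX, 16, 36), (34, 23, LAX, 18, 22), (34, 23, LAX, 34, 23), (4, 16, HND, 32, 6), (4, 16, HND, 4, 16), (4, 16, HND, 8, 13), (4, 16, HND, 8, 22), (8, 13, HND, 32, 6), (8, 13, HND, 4, 16), (8, 13, HND, 8, 13), (8, 13, HND, 8, 22), (8, 22, HND, 32, 6), (8, 22, HND, 4, 16), (8, 22, HND, 8, 13), (8, 22, HND, 8, 22)}
Apply σ_{pid < pid2}; surviving tuples: {(16, 25, LAX, 18, 22), (16, 25, LAX, 34, 23), (16, 36, LAX, 18, 22), (16, 36, LAX, 34, 23), (18, 22, LAX, 34, 23), (4, 16, HND, 32, 6), (4, 16, HND, 8, 13), (4, 16, HND, 8, 22), (8, 13, HND, 32, 6), (8, 22, HND, 32, 6)}
Keep only column(s) hours, hours2: {(13, 6), (16, 13), (16, 22), (16, 6), (22, 23), (22, 6), (25, 22), (25, 23), (36, 22), (36, 23)}

{(13, 6), (16, 13), (16, 22), (16, 6), (22, 23), (22, 6), (25, 22), (25, 23), (36, 22), (36, 23)}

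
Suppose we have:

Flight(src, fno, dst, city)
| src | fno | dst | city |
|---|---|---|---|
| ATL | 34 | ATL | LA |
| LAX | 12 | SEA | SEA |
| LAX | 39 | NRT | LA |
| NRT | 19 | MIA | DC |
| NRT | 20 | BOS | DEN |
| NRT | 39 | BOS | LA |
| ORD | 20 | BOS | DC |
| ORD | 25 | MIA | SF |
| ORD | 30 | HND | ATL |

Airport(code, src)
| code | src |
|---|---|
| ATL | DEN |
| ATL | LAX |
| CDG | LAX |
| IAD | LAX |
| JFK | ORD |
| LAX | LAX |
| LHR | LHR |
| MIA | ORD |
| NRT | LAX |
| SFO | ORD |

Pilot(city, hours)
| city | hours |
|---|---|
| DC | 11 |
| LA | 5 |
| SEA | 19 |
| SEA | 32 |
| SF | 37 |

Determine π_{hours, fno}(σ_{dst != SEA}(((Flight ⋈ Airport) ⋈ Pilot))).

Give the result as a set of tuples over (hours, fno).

{(11, 20), (37, 25), (5, 39)}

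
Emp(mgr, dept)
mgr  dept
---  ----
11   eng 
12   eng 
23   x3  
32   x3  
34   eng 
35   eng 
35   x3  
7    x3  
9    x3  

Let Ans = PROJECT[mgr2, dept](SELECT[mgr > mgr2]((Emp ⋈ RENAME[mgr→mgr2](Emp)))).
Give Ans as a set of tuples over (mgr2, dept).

{(11, eng), (12, eng), (23, x3), (32, x3), (34, eng), (7, x3), (9, x3)}

ρ[mgr→mgr2]: schema becomes (mgr2, dept); tuples unchanged.
Joining Emp and RENAME[mgr→mgr2](Emp) on dept yields {(11, eng, 11), (11, eng, 12), (11, eng, 34), (11, eng, 35), (12, eng, 11), (12, eng, 12), (12, eng, 34), (12, eng, 35), (23, x3, 23), (23, x3, 32), (23, x3, 35), (23, x3, 7), (23, x3, 9), (32, x3, 23), (32, x3, 32), (32, x3, 35), (32, x3, 7), (32, x3, 9), (34, eng, 11), (34, eng, 12), (34, eng, 34), (34, eng, 35), (35, eng, 11), (35, eng, 12), (35, eng, 34), (35, eng, 35), (35, x3, 23), (35, x3, 32), (35, x3, 35), (35, x3, 7), (35, x3, 9), (7, x3, 23), (7, x3, 32), (7, x3, 35), (7, x3, 7), (7, x3, 9), (9, x3, 23), (9, x3, 32), (9, x3, 35), (9, x3, 7), (9, x3, 9)}.
Selection mgr > mgr2: {(12, eng, 11), (23, x3, 7), (23, x3, 9), (32, x3, 23), (32, x3, 7), (32, x3, 9), (34, eng, 11), (34, eng, 12), (35, eng, 11), (35, eng, 12), (35, eng, 34), (35, x3, 23), (35, x3, 32), (35, x3, 7), (35, x3, 9), (9, x3, 7)}
π[mgr2, dept]: project onto (mgr2, dept) (9 duplicate(s) eliminated) → {(11, eng), (12, eng), (23, x3), (32, x3), (34, eng), (7, x3), (9, x3)}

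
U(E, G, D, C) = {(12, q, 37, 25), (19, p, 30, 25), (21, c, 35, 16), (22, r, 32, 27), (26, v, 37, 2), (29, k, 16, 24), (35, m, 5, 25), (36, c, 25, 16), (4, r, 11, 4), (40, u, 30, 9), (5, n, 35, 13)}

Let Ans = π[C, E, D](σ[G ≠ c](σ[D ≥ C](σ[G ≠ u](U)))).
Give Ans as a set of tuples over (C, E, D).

Apply σ_{G ≠ u}; surviving tuples: {(12, q, 37, 25), (19, p, 30, 25), (21, c, 35, 16), (22, r, 32, 27), (26, v, 37, 2), (29, k, 16, 24), (35, m, 5, 25), (36, c, 25, 16), (4, r, 11, 4), (5, n, 35, 13)}
Apply σ_{D ≥ C}; surviving tuples: {(12, q, 37, 25), (19, p, 30, 25), (21, c, 35, 16), (22, r, 32, 27), (26, v, 37, 2), (36, c, 25, 16), (4, r, 11, 4), (5, n, 35, 13)}
Apply σ_{G ≠ c}; surviving tuples: {(12, q, 37, 25), (19, p, 30, 25), (22, r, 32, 27), (26, v, 37, 2), (4, r, 11, 4), (5, n, 35, 13)}
Projecting to C, E, D: {(13, 5, 35), (2, 26, 37), (25, 12, 37), (25, 19, 30), (27, 22, 32), (4, 4, 11)}

{(13, 5, 35), (2, 26, 37), (25, 12, 37), (25, 19, 30), (27, 22, 32), (4, 4, 11)}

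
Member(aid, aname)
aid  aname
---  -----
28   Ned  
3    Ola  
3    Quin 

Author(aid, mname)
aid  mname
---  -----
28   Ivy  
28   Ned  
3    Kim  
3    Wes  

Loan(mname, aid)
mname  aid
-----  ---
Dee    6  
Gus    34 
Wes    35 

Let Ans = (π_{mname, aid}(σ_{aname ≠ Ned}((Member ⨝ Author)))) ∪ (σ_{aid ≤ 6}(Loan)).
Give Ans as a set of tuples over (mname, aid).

{(Dee, 6), (Kim, 3), (Wes, 3)}

Member ⋈ Author (natural join on aid): {(28, Ned, Ivy), (28, Ned, Ned), (3, Ola, Kim), (3, Ola, Wes), (3, Quin, Kim), (3, Quin, Wes)}
Apply σ_{aname ≠ Ned}; surviving tuples: {(3, Ola, Kim), (3, Ola, Wes), (3, Quin, Kim), (3, Quin, Wes)}
π[mname, aid]: project onto (mname, aid) (2 duplicate(s) eliminated) → {(Kim, 3), (Wes, 3)}
Apply σ_{aid ≤ 6}; surviving tuples: {(Dee, 6)}
Set union of the two operands is {(Dee, 6), (Kim, 3), (Wes, 3)}.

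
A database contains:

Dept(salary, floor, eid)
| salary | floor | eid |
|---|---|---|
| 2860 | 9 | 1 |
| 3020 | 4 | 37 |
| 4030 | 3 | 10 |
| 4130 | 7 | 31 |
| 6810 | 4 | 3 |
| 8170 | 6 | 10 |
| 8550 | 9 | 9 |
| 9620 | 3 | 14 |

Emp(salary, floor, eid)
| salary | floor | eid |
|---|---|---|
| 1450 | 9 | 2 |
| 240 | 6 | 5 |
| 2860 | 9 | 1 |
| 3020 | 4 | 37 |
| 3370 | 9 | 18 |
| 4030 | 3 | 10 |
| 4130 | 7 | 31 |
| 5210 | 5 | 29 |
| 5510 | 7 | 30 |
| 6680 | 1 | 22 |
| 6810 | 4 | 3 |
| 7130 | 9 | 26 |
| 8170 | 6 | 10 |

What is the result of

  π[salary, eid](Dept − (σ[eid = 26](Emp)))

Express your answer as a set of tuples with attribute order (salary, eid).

{(2860, 1), (3020, 37), (4030, 10), (4130, 31), (6810, 3), (8170, 10), (8550, 9), (9620, 14)}

Apply σ_{eid = 26}; surviving tuples: {(7130, 9, 26)}
Difference: {(2860, 9, 1), (3020, 4, 37), (4030, 3, 10), (4130, 7, 31), (6810, 4, 3), (8170, 6, 10), (8550, 9, 9), (9620, 3, 14)} with {(7130, 9, 26)} → {(2860, 9, 1), (3020, 4, 37), (4030, 3, 10), (4130, 7, 31), (6810, 4, 3), (8170, 6, 10), (8550, 9, 9), (9620, 3, 14)}
Keep only column(s) salary, eid: {(2860, 1), (3020, 37), (4030, 10), (4130, 31), (6810, 3), (8170, 10), (8550, 9), (9620, 14)}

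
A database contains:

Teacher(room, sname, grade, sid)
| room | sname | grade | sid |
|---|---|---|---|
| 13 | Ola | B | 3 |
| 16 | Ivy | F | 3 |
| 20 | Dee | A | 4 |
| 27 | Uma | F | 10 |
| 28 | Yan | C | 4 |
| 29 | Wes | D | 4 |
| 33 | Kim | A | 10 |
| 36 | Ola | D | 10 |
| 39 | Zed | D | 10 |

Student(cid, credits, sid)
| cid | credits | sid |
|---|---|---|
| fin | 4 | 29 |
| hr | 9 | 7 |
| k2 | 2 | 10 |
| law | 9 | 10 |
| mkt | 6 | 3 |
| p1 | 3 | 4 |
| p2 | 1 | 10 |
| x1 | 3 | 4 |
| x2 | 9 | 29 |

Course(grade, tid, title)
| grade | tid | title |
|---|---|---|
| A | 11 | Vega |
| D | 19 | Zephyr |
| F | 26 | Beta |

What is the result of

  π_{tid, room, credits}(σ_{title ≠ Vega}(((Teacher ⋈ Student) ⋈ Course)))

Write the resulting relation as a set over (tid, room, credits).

{(19, 29, 3), (19, 36, 1), (19, 36, 2), (19, 36, 9), (19, 39, 1), (19, 39, 2), (19, 39, 9), (26, 16, 6), (26, 27, 1), (26, 27, 2), (26, 27, 9)}

Joining Teacher and Student on sid yields {(13, Ola, B, 3, mkt, 6), (16, Ivy, F, 3, mkt, 6), (20, Dee, A, 4, p1, 3), (20, Dee, A, 4, x1, 3), (27, Uma, F, 10, k2, 2), (27, Uma, F, 10, law, 9), (27, Uma, F, 10, p2, 1), (28, Yan, C, 4, p1, 3), (28, Yan, C, 4, x1, 3), (29, Wes, D, 4, p1, 3), (29, Wes, D, 4, x1, 3), (33, Kim, A, 10, k2, 2), (33, Kim, A, 10, law, 9), (33, Kim, A, 10, p2, 1), (36, Ola, D, 10, k2, 2), (36, Ola, D, 10, law, 9), (36, Ola, D, 10, p2, 1), (39, Zed, D, 10, k2, 2), (39, Zed, D, 10, law, 9), (39, Zed, D, 10, p2, 1)}.
Joining (Teacher ⋈ Student) and Course on grade yields {(16, Ivy, F, 3, mkt, 6, 26, Beta), (20, Dee, A, 4, p1, 3, 11, Vega), (20, Dee, A, 4, x1, 3, 11, Vega), (27, Uma, F, 10, k2, 2, 26, Beta), (27, Uma, F, 10, law, 9, 26, Beta), (27, Uma, F, 10, p2, 1, 26, Beta), (29, Wes, D, 4, p1, 3, 19, Zephyr), (29, Wes, D, 4, x1, 3, 19, Zephyr), (33, Kim, A, 10, k2, 2, 11, Vega), (33, Kim, A, 10, law, 9, 11, Vega), (33, Kim, A, 10, p2, 1, 11, Vega), (36, Ola, D, 10, k2, 2, 19, Zephyr), (36, Ola, D, 10, law, 9, 19, Zephyr), (36, Ola, D, 10, p2, 1, 19, Zephyr), (39, Zed, D, 10, k2, 2, 19, Zephyr), (39, Zed, D, 10, law, 9, 19, Zephyr), (39, Zed, D, 10, p2, 1, 19, Zephyr)}.
Selection title ≠ Vega: {(16, Ivy, F, 3, mkt, 6, 26, Beta), (27, Uma, F, 10, k2, 2, 26, Beta), (27, Uma, F, 10, law, 9, 26, Beta), (27, Uma, F, 10, p2, 1, 26, Beta), (29, Wes, D, 4, p1, 3, 19, Zephyr), (29, Wes, D, 4, x1, 3, 19, Zephyr), (36, Ola, D, 10, k2, 2, 19, Zephyr), (36, Ola, D, 10, law, 9, 19, Zephyr), (36, Ola, D, 10, p2, 1, 19, Zephyr), (39, Zed, D, 10, k2, 2, 19, Zephyr), (39, Zed, D, 10, law, 9, 19, Zephyr), (39, Zed, D, 10, p2, 1, 19, Zephyr)}
Projecting to tid, room, credits (1 duplicate(s) eliminated): {(19, 29, 3), (19, 36, 1), (19, 36, 2), (19, 36, 9), (19, 39, 1), (19, 39, 2), (19, 39, 9), (26, 16, 6), (26, 27, 1), (26, 27, 2), (26, 27, 9)}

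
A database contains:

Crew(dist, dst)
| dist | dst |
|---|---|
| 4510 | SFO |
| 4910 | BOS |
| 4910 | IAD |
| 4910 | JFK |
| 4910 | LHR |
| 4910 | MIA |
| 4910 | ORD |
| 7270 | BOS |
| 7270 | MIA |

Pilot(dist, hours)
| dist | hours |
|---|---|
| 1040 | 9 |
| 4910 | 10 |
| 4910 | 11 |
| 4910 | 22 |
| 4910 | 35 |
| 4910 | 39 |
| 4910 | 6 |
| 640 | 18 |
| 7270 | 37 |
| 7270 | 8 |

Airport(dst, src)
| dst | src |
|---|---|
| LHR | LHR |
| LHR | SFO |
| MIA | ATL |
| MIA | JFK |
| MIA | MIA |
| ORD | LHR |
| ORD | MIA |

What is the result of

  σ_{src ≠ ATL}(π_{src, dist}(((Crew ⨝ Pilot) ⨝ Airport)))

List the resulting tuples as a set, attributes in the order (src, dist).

Natural join on dist: {(4910, BOS, 10), (4910, BOS, 11), (4910, BOS, 22), (4910, BOS, 35), (4910, BOS, 39), (4910, BOS, 6), (4910, IAD, 10), (4910, IAD, 11), (4910, IAD, 22), (4910, IAD, 35), (4910, IAD, 39), (4910, IAD, 6), (4910, JFK, 10), (4910, JFK, 11), (4910, JFK, 22), (4910, JFK, 35), (4910, JFK, 39), (4910, JFK, 6), (4910, LHR, 10), (4910, LHR, 11), (4910, LHR, 22), (4910, LHR, 35), (4910, LHR, 39), (4910, LHR, 6), (4910, MIA, 10), (4910, MIA, 11), (4910, MIA, 22), (4910, MIA, 35), (4910, MIA, 39), (4910, MIA, 6), (4910, ORD, 10), (4910, ORD, 11), (4910, ORD, 22), (4910, ORD, 35), (4910, ORD, 39), (4910, ORD, 6), (7270, BOS, 37), (7270, BOS, 8), (7270, MIA, 37), (7270, MIA, 8)}
Natural join on dst: {(4910, LHR, 10, LHR), (4910, LHR, 10, SFO), (4910, LHR, 11, LHR), (4910, LHR, 11, SFO), (4910, LHR, 22, LHR), (4910, LHR, 22, SFO), (4910, LHR, 35, LHR), (4910, LHR, 35, SFO), (4910, LHR, 39, LHR), (4910, LHR, 39, SFO), (4910, LHR, 6, LHR), (4910, LHR, 6, SFO), (4910, MIA, 10, ATL), (4910, MIA, 10, JFK), (4910, MIA, 10, MIA), (4910, MIA, 11, ATL), (4910, MIA, 11, JFK), (4910, MIA, 11, MIA), (4910, MIA, 22, ATL), (4910, MIA, 22, JFK), (4910, MIA, 22, MIA), (4910, MIA, 35, ATL), (4910, MIA, 35, JFK), (4910, MIA, 35, MIA), (4910, MIA, 39, ATL), (4910, MIA, 39, JFK), (4910, MIA, 39, MIA), (4910, MIA, 6, ATL), (4910, MIA, 6, JFK), (4910, MIA, 6, MIA), (4910, ORD, 10, LHR), (4910, ORD, 10, MIA), (4910, ORD, 11, LHR), (4910, ORD, 11, MIA), (4910, ORD, 22, LHR), (4910, ORD, 22, MIA), (4910, ORD, 35, LHR), (4910, ORD, 35, MIA), (4910, ORD, 39, LHR), (4910, ORD, 39, MIA), (4910, ORD, 6, LHR), (4910, ORD, 6, MIA), (7270, MIA, 37, ATL), (7270, MIA, 37, JFK), (7270, MIA, 37, MIA), (7270, MIA, 8, ATL), (7270, MIA, 8, JFK), (7270, MIA, 8, MIA)}
Projecting to src, dist (40 duplicate(s) eliminated): {(ATL, 4910), (ATL, 7270), (JFK, 4910), (JFK, 7270), (LHR, 4910), (MIA, 4910), (MIA, 7270), (SFO, 4910)}
Apply σ_{src ≠ ATL}; surviving tuples: {(JFK, 4910), (JFK, 7270), (LHR, 4910), (MIA, 4910), (MIA, 7270), (SFO, 4910)}

{(JFK, 4910), (JFK, 7270), (LHR, 4910), (MIA, 4910), (MIA, 7270), (SFO, 4910)}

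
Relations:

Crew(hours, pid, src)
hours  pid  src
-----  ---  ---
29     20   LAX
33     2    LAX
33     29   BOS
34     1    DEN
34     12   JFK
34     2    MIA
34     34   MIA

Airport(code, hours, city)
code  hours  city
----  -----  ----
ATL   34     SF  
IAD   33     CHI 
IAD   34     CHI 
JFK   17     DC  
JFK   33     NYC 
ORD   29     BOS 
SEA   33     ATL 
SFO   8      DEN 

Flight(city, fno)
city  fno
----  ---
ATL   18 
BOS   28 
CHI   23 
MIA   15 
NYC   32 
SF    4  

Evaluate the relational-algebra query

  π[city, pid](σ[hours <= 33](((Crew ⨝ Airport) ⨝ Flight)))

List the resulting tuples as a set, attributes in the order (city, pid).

{(ATL, 2), (ATL, 29), (BOS, 20), (CHI, 2), (CHI, 29), (NYC, 2), (NYC, 29)}

Joining Crew and Airport on hours yields {(29, 20, LAX, ORD, BOS), (33, 2, LAX, IAD, CHI), (33, 2, LAX, JFK, NYC), (33, 2, LAX, SEA, ATL), (33, 29, BOS, IAD, CHI), (33, 29, BOS, JFK, NYC), (33, 29, BOS, SEA, ATL), (34, 1, DEN, ATL, SF), (34, 1, DEN, IAD, CHI), (34, 12, JFK, ATL, SF), (34, 12, JFK, IAD, CHI), (34, 2, MIA, ATL, SF), (34, 2, MIA, IAD, CHI), (34, 34, MIA, ATL, SF), (34, 34, MIA, IAD, CHI)}.
Joining (Crew ⨝ Airport) and Flight on city yields {(29, 20, LAX, ORD, BOS, 28), (33, 2, LAX, IAD, CHI, 23), (33, 2, LAX, JFK, NYC, 32), (33, 2, LAX, SEA, ATL, 18), (33, 29, BOS, IAD, CHI, 23), (33, 29, BOS, JFK, NYC, 32), (33, 29, BOS, SEA, ATL, 18), (34, 1, DEN, ATL, SF, 4), (34, 1, DEN, IAD, CHI, 23), (34, 12, JFK, ATL, SF, 4), (34, 12, JFK, IAD, CHI, 23), (34, 2, MIA, ATL, SF, 4), (34, 2, MIA, IAD, CHI, 23), (34, 34, MIA, ATL, SF, 4), (34, 34, MIA, IAD, CHI, 23)}.
Filtering on hours <= 33 leaves {(29, 20, LAX, ORD, BOS, 28), (33, 2, LAX, IAD, CHI, 23), (33, 2, LAX, JFK, NYC, 32), (33, 2, LAX, SEA, ATL, 18), (33, 29, BOS, IAD, CHI, 23), (33, 29, BOS, JFK, NYC, 32), (33, 29, BOS, SEA, ATL, 18)}.
Projecting to city, pid: {(ATL, 2), (ATL, 29), (BOS, 20), (CHI, 2), (CHI, 29), (NYC, 2), (NYC, 29)}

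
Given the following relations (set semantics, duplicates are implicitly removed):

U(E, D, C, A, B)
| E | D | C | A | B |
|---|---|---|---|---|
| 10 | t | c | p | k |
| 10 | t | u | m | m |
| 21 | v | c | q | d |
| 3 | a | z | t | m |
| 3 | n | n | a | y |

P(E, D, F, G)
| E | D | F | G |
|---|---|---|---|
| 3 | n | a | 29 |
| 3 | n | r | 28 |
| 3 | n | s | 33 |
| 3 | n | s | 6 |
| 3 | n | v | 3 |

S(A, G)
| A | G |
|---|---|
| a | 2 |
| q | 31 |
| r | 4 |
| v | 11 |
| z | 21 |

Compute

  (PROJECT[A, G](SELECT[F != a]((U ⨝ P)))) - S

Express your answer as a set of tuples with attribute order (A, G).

{(a, 28), (a, 3), (a, 33), (a, 6)}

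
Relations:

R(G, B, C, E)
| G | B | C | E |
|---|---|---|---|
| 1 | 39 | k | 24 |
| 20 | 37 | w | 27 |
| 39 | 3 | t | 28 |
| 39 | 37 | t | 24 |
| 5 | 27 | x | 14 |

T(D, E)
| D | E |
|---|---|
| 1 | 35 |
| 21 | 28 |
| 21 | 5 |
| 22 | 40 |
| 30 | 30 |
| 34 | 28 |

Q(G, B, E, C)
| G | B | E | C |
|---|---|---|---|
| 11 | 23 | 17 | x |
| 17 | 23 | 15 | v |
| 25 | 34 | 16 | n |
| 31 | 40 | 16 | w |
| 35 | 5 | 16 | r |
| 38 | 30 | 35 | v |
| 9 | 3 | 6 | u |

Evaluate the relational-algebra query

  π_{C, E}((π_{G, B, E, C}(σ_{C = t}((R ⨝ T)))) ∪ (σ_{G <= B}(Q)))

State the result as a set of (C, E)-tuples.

{(n, 16), (t, 28), (v, 15), (w, 16), (x, 17)}

Joining R and T on E yields {(39, 3, t, 28, 21), (39, 3, t, 28, 34)}.
σ[C = t]: keep tuples satisfying C = t → {(39, 3, t, 28, 21), (39, 3, t, 28, 34)}
Projecting to G, B, E, C (1 duplicate(s) eliminated): {(39, 3, 28, t)}
σ[G <= B]: keep tuples satisfying G <= B → {(11, 23, 17, x), (17, 23, 15, v), (25, 34, 16, n), (31, 40, 16, w)}
Set union of the two operands is {(11, 23, 17, x), (17, 23, 15, v), (25, 34, 16, n), (31, 40, 16, w), (39, 3, 28, t)}.
Projecting to C, E: {(n, 16), (t, 28), (v, 15), (w, 16), (x, 17)}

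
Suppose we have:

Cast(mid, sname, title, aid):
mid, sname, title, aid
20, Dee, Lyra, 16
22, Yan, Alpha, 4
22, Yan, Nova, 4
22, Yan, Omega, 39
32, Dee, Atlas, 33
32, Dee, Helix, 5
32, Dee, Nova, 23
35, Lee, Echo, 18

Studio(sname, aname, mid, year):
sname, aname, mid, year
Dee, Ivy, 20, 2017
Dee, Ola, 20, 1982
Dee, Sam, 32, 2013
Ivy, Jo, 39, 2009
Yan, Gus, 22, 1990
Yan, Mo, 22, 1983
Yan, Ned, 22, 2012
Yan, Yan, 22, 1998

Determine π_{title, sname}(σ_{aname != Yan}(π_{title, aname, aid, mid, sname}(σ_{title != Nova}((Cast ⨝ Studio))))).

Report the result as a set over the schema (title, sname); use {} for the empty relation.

{(Alpha, Yan), (Atlas, Dee), (Helix, Dee), (Lyra, Dee), (Omega, Yan)}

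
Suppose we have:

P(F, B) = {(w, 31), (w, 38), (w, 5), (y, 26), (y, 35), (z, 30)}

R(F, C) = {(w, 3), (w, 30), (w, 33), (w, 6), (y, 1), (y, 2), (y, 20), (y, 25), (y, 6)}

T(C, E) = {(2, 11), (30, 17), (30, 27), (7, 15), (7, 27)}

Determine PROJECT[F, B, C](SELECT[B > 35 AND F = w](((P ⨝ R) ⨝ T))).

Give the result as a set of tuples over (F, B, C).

{(w, 38, 30)}

P ⋈ R (natural join on F): {(w, 31, 3), (w, 31, 30), (w, 31, 33), (w, 31, 6), (w, 38, 3), (w, 38, 30), (w, 38, 33), (w, 38, 6), (w, 5, 3), (w, 5, 30), (w, 5, 33), (w, 5, 6), (y, 26, 1), (y, 26, 2), (y, 26, 20), (y, 26, 25), (y, 26, 6), (y, 35, 1), (y, 35, 2), (y, 35, 20), (y, 35, 25), (y, 35, 6)}
(P ⨝ R) ⋈ T (natural join on C): {(w, 31, 30, 17), (w, 31, 30, 27), (w, 38, 30, 17), (w, 38, 30, 27), (w, 5, 30, 17), (w, 5, 30, 27), (y, 26, 2, 11), (y, 35, 2, 11)}
Selection B > 35 AND F = w: {(w, 38, 30, 17), (w, 38, 30, 27)}
π_{F, B, C} gives {(w, 38, 30)} (1 duplicate(s) eliminated).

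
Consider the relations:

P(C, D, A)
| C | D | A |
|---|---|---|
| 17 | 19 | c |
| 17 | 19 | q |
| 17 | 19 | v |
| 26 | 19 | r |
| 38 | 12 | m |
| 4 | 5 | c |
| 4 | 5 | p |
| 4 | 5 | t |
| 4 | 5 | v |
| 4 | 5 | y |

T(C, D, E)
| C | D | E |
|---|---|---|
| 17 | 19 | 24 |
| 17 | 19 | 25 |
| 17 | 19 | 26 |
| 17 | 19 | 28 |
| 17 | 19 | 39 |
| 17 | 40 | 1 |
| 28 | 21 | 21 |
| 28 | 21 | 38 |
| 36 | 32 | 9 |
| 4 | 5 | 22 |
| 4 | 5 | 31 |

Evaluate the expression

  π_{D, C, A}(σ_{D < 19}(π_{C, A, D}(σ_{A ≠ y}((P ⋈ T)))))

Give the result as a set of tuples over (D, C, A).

{(5, 4, c), (5, 4, p), (5, 4, t), (5, 4, v)}

P ⋈ T (natural join on C, D): {(17, 19, c, 24), (17, 19, c, 25), (17, 19, c, 26), (17, 19, c, 28), (17, 19, c, 39), (17, 19, q, 24), (17, 19, q, 25), (17, 19, q, 26), (17, 19, q, 28), (17, 19, q, 39), (17, 19, v, 24), (17, 19, v, 25), (17, 19, v, 26), (17, 19, v, 28), (17, 19, v, 39), (4, 5, c, 22), (4, 5, c, 31), (4, 5, p, 22), (4, 5, p, 31), (4, 5, t, 22), (4, 5, t, 31), (4, 5, v, 22), (4, 5, v, 31), (4, 5, y, 22), (4, 5, y, 31)}
Filtering on A ≠ y leaves {(17, 19, c, 24), (17, 19, c, 25), (17, 19, c, 26), (17, 19, c, 28), (17, 19, c, 39), (17, 19, q, 24), (17, 19, q, 25), (17, 19, q, 26), (17, 19, q, 28), (17, 19, q, 39), (17, 19, v, 24), (17, 19, v, 25), (17, 19, v, 26), (17, 19, v, 28), (17, 19, v, 39), (4, 5, c, 22), (4, 5, c, 31), (4, 5, p, 22), (4, 5, p, 31), (4, 5, t, 22), (4, 5, t, 31), (4, 5, v, 22), (4, 5, v, 31)}.
Keep only column(s) C, A, D (16 duplicate(s) eliminated): {(17, c, 19), (17, q, 19), (17, v, 19), (4, c, 5), (4, p, 5), (4, t, 5), (4, v, 5)}
Filtering on D < 19 leaves {(4, c, 5), (4, p, 5), (4, t, 5), (4, v, 5)}.
Keep only column(s) D, C, A: {(5, 4, c), (5, 4, p), (5, 4, t), (5, 4, v)}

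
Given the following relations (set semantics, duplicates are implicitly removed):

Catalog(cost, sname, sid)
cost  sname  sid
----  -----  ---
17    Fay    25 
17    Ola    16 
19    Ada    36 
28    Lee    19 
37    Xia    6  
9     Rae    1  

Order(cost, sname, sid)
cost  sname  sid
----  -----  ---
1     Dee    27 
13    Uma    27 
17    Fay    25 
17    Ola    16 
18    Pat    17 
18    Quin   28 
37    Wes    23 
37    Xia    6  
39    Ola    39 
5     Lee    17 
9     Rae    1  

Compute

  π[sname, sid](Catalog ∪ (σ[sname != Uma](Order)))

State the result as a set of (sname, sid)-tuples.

{(Ada, 36), (Dee, 27), (Fay, 25), (Lee, 17), (Lee, 19), (Ola, 16), (Ola, 39), (Pat, 17), (Quin, 28), (Rae, 1), (Wes, 23), (Xia, 6)}

Selection sname != Uma: {(1, Dee, 27), (17, Fay, 25), (17, Ola, 16), (18, Pat, 17), (18, Quin, 28), (37, Wes, 23), (37, Xia, 6), (39, Ola, 39), (5, Lee, 17), (9, Rae, 1)}
Set union of the two operands is {(1, Dee, 27), (17, Fay, 25), (17, Ola, 16), (18, Pat, 17), (18, Quin, 28), (19, Ada, 36), (28, Lee, 19), (37, Wes, 23), (37, Xia, 6), (39, Ola, 39), (5, Lee, 17), (9, Rae, 1)}.
π_{sname, sid} gives {(Ada, 36), (Dee, 27), (Fay, 25), (Lee, 17), (Lee, 19), (Ola, 16), (Ola, 39), (Pat, 17), (Quin, 28), (Rae, 1), (Wes, 23), (Xia, 6)}.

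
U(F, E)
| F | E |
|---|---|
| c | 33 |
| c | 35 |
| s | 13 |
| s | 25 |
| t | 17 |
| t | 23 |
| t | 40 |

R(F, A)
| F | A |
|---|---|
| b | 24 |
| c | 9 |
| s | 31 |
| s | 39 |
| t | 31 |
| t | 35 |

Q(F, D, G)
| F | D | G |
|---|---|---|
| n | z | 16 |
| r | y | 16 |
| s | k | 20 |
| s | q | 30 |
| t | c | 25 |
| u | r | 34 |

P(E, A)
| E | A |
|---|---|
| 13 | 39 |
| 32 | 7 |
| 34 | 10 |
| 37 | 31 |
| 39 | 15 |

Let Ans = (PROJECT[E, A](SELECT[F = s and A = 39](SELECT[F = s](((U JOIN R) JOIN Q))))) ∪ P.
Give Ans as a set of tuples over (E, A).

{(13, 39), (25, 39), (32, 7), (34, 10), (37, 31), (39, 15)}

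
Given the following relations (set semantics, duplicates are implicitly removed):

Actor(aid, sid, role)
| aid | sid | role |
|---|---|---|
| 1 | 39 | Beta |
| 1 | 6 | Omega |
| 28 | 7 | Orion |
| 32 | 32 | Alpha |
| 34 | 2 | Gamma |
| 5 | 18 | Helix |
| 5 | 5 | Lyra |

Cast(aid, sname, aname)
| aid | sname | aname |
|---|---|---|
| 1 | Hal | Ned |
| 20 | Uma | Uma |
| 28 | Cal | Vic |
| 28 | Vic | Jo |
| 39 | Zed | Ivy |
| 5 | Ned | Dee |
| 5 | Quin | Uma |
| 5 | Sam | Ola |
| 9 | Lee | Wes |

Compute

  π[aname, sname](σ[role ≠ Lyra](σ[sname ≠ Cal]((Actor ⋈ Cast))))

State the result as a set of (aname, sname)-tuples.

{(Dee, Ned), (Jo, Vic), (Ned, Hal), (Ola, Sam), (Uma, Quin)}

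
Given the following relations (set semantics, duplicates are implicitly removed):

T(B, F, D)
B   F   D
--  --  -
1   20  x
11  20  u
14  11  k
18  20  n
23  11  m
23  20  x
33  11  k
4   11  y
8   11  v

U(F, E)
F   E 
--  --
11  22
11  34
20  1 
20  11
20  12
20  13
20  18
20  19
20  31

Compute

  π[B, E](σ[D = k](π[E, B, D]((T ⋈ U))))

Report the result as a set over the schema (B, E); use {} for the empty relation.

T ⋈ U (natural join on F): {(1, 20, x, 1), (1, 20, x, 11), (1, 20, x, 12), (1, 20, x, 13), (1, 20, x, 18), (1, 20, x, 19), (1, 20, x, 31), (11, 20, u, 1), (11, 20, u, 11), (11, 20, u, 12), (11, 20, u, 13), (11, 20, u, 18), (11, 20, u, 19), (11, 20, u, 31), (14, 11, k, 22), (14, 11, k, 34), (18, 20, n, 1), (18, 20, n, 11), (18, 20, n, 12), (18, 20, n, 13), (18, 20, n, 18), (18, 20, n, 19), (18, 20, n, 31), (23, 11, m, 22), (23, 11, m, 34), (23, 20, x, 1), (23, 20, x, 11), (23, 20, x, 12), (23, 20, x, 13), (23, 20, x, 18), (23, 20, x, 19), (23, 20, x, 31), (33, 11, k, 22), (33, 11, k, 34), (4, 11, y, 22), (4, 11, y, 34), (8, 11, v, 22), (8, 11, v, 34)}
Keep only column(s) E, B, D: {(1, 1, x), (1, 11, u), (1, 18, n), (1, 23, x), (11, 1, x), (11, 11, u), (11, 18, n), (11, 23, x), (12, 1, x), (12, 11, u), (12, 18, n), (12, 23, x), (13, 1, x), (13, 11, u), (13, 18, n), (13, 23, x), (18, 1, x), (18, 11, u), (18, 18, n), (18, 23, x), (19, 1, x), (19, 11, u), (19, 18, n), (19, 23, x), (22, 14, k), (22, 23, m), (22, 33, k), (22, 4, y), (22, 8, v), (31, 1, x), (31, 11, u), (31, 18, n), (31, 23, x), (34, 14, k), (34, 23, m), (34, 33, k), (34, 4, y), (34, 8, v)}
σ[D = k]: keep tuples satisfying D = k → {(22, 14, k), (22, 33, k), (34, 14, k), (34, 33, k)}
Keep only column(s) B, E: {(14, 22), (14, 34), (33, 22), (33, 34)}

{(14, 22), (14, 34), (33, 22), (33, 34)}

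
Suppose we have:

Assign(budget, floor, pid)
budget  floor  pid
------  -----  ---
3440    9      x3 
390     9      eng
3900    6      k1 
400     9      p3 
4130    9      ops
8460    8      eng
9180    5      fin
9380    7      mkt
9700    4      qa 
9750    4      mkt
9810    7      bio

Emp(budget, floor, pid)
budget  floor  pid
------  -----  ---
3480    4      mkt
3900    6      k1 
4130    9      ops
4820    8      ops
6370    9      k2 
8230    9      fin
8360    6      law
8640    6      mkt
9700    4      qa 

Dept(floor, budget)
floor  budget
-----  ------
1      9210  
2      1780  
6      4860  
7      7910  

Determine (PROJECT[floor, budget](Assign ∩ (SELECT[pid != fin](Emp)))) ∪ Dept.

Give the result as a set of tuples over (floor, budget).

{(1, 9210), (2, 1780), (4, 9700), (6, 3900), (6, 4860), (7, 7910), (9, 4130)}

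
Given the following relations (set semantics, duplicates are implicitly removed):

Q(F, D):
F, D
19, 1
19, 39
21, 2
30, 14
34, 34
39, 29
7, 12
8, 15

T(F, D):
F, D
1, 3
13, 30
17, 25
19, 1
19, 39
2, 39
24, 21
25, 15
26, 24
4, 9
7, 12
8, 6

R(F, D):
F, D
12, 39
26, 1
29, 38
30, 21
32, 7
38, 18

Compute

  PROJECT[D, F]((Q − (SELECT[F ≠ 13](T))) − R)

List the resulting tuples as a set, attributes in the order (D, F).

{(14, 30), (15, 8), (2, 21), (29, 39), (34, 34)}

Apply σ_{F ≠ 13}; surviving tuples: {(1, 3), (17, 25), (19, 1), (19, 39), (2, 39), (24, 21), (25, 15), (26, 24), (4, 9), (7, 12), (8, 6)}
Set difference of the two operands is {(21, 2), (30, 14), (34, 34), (39, 29), (8, 15)}.
Set difference of the two operands is {(21, 2), (30, 14), (34, 34), (39, 29), (8, 15)}.
Keep only column(s) D, F: {(14, 30), (15, 8), (2, 21), (29, 39), (34, 34)}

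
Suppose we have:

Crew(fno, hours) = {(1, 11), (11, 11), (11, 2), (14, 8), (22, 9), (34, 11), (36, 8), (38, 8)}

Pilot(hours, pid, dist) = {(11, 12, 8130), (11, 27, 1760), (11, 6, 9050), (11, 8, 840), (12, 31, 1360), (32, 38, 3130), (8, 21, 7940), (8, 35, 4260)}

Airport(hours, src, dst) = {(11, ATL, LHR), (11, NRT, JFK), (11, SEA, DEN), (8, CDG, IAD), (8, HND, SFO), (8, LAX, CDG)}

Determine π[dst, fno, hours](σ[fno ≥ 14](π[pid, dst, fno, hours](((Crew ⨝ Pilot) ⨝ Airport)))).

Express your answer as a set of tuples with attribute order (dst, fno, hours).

{(CDG, 14, 8), (CDG, 36, 8), (CDG, 38, 8), (DEN, 34, 11), (IAD, 14, 8), (IAD, 36, 8), (IAD, 38, 8), (JFK, 34, 11), (LHR, 34, 11), (SFO, 14, 8), (SFO, 36, 8), (SFO, 38, 8)}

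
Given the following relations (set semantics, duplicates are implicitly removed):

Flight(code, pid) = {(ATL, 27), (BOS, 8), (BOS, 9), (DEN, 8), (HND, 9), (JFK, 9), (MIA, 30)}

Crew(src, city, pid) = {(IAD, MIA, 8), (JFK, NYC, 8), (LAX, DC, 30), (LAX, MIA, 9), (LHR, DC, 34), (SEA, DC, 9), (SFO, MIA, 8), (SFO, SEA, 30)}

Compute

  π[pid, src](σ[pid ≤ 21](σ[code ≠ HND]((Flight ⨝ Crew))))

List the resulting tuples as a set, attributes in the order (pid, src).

Flight ⋈ Crew (natural join on pid): {(BOS, 8, IAD, MIA), (BOS, 8, JFK, NYC), (BOS, 8, SFO, MIA), (BOS, 9, LAX, MIA), (BOS, 9, SEA, DC), (DEN, 8, IAD, MIA), (DEN, 8, JFK, NYC), (DEN, 8, SFO, MIA), (HND, 9, LAX, MIA), (HND, 9, SEA, DC), (JFK, 9, LAX, MIA), (JFK, 9, SEA, DC), (MIA, 30, LAX, DC), (MIA, 30, SFO, SEA)}
Selection code ≠ HND: {(BOS, 8, IAD, MIA), (BOS, 8, JFK, NYC), (BOS, 8, SFO, MIA), (BOS, 9, LAX, MIA), (BOS, 9, SEA, DC), (DEN, 8, IAD, MIA), (DEN, 8, JFK, NYC), (DEN, 8, SFO, MIA), (JFK, 9, LAX, MIA), (JFK, 9, SEA, DC), (MIA, 30, LAX, DC), (MIA, 30, SFO, SEA)}
Selection pid ≤ 21: {(BOS, 8, IAD, MIA), (BOS, 8, JFK, NYC), (BOS, 8, SFO, MIA), (BOS, 9, LAX, MIA), (BOS, 9, SEA, DC), (DEN, 8, IAD, MIA), (DEN, 8, JFK, NYC), (DEN, 8, SFO, MIA), (JFK, 9, LAX, MIA), (JFK, 9, SEA, DC)}
Keep only column(s) pid, src (5 duplicate(s) eliminated): {(8, IAD), (8, JFK), (8, SFO), (9, LAX), (9, SEA)}

{(8, IAD), (8, JFK), (8, SFO), (9, LAX), (9, SEA)}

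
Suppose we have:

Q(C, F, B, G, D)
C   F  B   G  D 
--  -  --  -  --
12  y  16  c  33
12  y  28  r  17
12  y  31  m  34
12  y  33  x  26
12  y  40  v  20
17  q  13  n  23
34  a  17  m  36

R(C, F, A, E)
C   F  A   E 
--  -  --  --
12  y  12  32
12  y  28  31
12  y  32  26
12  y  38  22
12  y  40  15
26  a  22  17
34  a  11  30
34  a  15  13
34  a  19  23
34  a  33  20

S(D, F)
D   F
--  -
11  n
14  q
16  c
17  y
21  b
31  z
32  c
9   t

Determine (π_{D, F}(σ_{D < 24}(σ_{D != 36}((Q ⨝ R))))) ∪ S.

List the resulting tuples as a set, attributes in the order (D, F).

Joining Q and R on C, F yields {(12, y, 16, c, 33, 12, 32), (12, y, 16, c, 33, 28, 31), (12, y, 16, c, 33, 32, 26), (12, y, 16, c, 33, 38, 22), (12, y, 16, c, 33, 40, 15), (12, y, 28, r, 17, 12, 32), (12, y, 28, r, 17, 28, 31), (12, y, 28, r, 17, 32, 26), (12, y, 28, r, 17, 38, 22), (12, y, 28, r, 17, 40, 15), (12, y, 31, m, 34, 12, 32), (12, y, 31, m, 34, 28, 31), (12, y, 31, m, 34, 32, 26), (12, y, 31, m, 34, 38, 22), (12, y, 31, m, 34, 40, 15), (12, y, 33, x, 26, 12, 32), (12, y, 33, x, 26, 28, 31), (12, y, 33, x, 26, 32, 26), (12, y, 33, x, 26, 38, 22), (12, y, 33, x, 26, 40, 15), (12, y, 40, v, 20, 12, 32), (12, y, 40, v, 20, 28, 31), (12, y, 40, v, 20, 32, 26), (12, y, 40, v, 20, 38, 22), (12, y, 40, v, 20, 40, 15), (34, a, 17, m, 36, 11, 30), (34, a, 17, m, 36, 15, 13), (34, a, 17, m, 36, 19, 23), (34, a, 17, m, 36, 33, 20)}.
Apply σ_{D != 36}; surviving tuples: {(12, y, 16, c, 33, 12, 32), (12, y, 16, c, 33, 28, 31), (12, y, 16, c, 33, 32, 26), (12, y, 16, c, 33, 38, 22), (12, y, 16, c, 33, 40, 15), (12, y, 28, r, 17, 12, 32), (12, y, 28, r, 17, 28, 31), (12, y, 28, r, 17, 32, 26), (12, y, 28, r, 17, 38, 22), (12, y, 28, r, 17, 40, 15), (12, y, 31, m, 34, 12, 32), (12, y, 31, m, 34, 28, 31), (12, y, 31, m, 34, 32, 26), (12, y, 31, m, 34, 38, 22), (12, y, 31, m, 34, 40, 15), (12, y, 33, x, 26, 12, 32), (12, y, 33, x, 26, 28, 31), (12, y, 33, x, 26, 32, 26), (12, y, 33, x, 26, 38, 22), (12, y, 33, x, 26, 40, 15), (12, y, 40, v, 20, 12, 32), (12, y, 40, v, 20, 28, 31), (12, y, 40, v, 20, 32, 26), (12, y, 40, v, 20, 38, 22), (12, y, 40, v, 20, 40, 15)}
Apply σ_{D < 24}; surviving tuples: {(12, y, 28, r, 17, 12, 32), (12, y, 28, r, 17, 28, 31), (12, y, 28, r, 17, 32, 26), (12, y, 28, r, 17, 38, 22), (12, y, 28, r, 17, 40, 15), (12, y, 40, v, 20, 12, 32), (12, y, 40, v, 20, 28, 31), (12, y, 40, v, 20, 32, 26), (12, y, 40, v, 20, 38, 22), (12, y, 40, v, 20, 40, 15)}
π_{D, F} gives {(17, y), (20, y)} (8 duplicate(s) eliminated).
Taking the union: {(11, n), (14, q), (16, c), (17, y), (20, y), (21, b), (31, z), (32, c), (9, t)}

{(11, n), (14, q), (16, c), (17, y), (20, y), (21, b), (31, z), (32, c), (9, t)}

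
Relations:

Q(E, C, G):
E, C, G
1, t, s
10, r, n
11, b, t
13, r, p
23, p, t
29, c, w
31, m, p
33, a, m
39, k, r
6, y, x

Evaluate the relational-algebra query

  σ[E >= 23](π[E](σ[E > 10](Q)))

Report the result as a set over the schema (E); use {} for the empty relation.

σ[E > 10]: keep tuples satisfying E > 10 → {(11, b, t), (13, r, p), (23, p, t), (29, c, w), (31, m, p), (33, a, m), (39, k, r)}
Keep only column(s) E: {11, 13, 23, 29, 31, 33, 39}
σ[E >= 23]: keep tuples satisfying E >= 23 → {23, 29, 31, 33, 39}

{23, 29, 31, 33, 39}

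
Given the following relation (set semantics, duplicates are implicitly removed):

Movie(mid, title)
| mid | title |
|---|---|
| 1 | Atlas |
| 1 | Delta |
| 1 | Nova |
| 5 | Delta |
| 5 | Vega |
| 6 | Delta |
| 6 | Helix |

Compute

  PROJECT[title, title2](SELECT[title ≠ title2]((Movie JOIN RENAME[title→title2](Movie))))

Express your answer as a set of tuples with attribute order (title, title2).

ρ[title→title2]: schema becomes (mid, title2); tuples unchanged.
Movie ⋈ RENAME[title→title2](Movie) (natural join on mid): {(1, Atlas, Atlas), (1, Atlas, Delta), (1, Atlas, Nova), (1, Delta, Atlas), (1, Delta, Delta), (1, Delta, Nova), (1, Nova, Atlas), (1, Nova, Delta), (1, Nova, Nova), (5, Delta, Delta), (5, Delta, Vega), (5, Vega, Delta), (5, Vega, Vega), (6, Delta, Delta), (6, Delta, Helix), (6, Helix, Delta), (6, Helix, Helix)}
Filtering on title ≠ title2 leaves {(1, Atlas, Delta), (1, Atlas, Nova), (1, Delta, Atlas), (1, Delta, Nova), (1, Nova, Atlas), (1, Nova, Delta), (5, Delta, Vega), (5, Vega, Delta), (6, Delta, Helix), (6, Helix, Delta)}.
Projecting to title, title2: {(Atlas, Delta), (Atlas, Nova), (Delta, Atlas), (Delta, Helix), (Delta, Nova), (Delta, Vega), (Helix, Delta), (Nova, Atlas), (Nova, Delta), (Vega, Delta)}

{(Atlas, Delta), (Atlas, Nova), (Delta, Atlas), (Delta, Helix), (Delta, Nova), (Delta, Vega), (Helix, Delta), (Nova, Atlas), (Nova, Delta), (Vega, Delta)}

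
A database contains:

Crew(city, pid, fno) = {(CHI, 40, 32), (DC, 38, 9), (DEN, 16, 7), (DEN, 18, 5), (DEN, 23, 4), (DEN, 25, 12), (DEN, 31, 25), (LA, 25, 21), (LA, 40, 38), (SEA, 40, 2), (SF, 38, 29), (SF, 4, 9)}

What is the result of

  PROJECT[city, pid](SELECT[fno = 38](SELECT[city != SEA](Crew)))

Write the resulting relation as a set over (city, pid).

{(LA, 40)}

Apply σ_{city != SEA}; surviving tuples: {(CHI, 40, 32), (DC, 38, 9), (DEN, 16, 7), (DEN, 18, 5), (DEN, 23, 4), (DEN, 25, 12), (DEN, 31, 25), (LA, 25, 21), (LA, 40, 38), (SF, 38, 29), (SF, 4, 9)}
Apply σ_{fno = 38}; surviving tuples: {(LA, 40, 38)}
π[city, pid]: project onto (city, pid) → {(LA, 40)}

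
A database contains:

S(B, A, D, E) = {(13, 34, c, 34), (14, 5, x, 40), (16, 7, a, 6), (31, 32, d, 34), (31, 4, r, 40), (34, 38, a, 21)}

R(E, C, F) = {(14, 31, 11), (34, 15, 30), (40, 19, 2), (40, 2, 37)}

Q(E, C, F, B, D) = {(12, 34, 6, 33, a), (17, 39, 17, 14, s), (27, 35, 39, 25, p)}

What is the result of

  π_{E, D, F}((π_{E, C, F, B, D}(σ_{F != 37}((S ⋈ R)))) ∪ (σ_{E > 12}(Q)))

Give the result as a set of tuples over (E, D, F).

S ⋈ R (natural join on E): {(13, 34, c, 34, 15, 30), (14, 5, x, 40, 19, 2), (14, 5, x, 40, 2, 37), (31, 32, d, 34, 15, 30), (31, 4, r, 40, 19, 2), (31, 4, r, 40, 2, 37)}
Filtering on F != 37 leaves {(13, 34, c, 34, 15, 30), (14, 5, x, 40, 19, 2), (31, 32, d, 34, 15, 30), (31, 4, r, 40, 19, 2)}.
π[E, C, F, B, D]: project onto (E, C, F, B, D) → {(34, 15, 30, 13, c), (34, 15, 30, 31, d), (40, 19, 2, 14, x), (40, 19, 2, 31, r)}
Filtering on E > 12 leaves {(17, 39, 17, 14, s), (27, 35, 39, 25, p)}.
Set union of the two operands is {(17, 39, 17, 14, s), (27, 35, 39, 25, p), (34, 15, 30, 13, c), (34, 15, 30, 31, d), (40, 19, 2, 14, x), (40, 19, 2, 31, r)}.
π[E, D, F]: project onto (E, D, F) → {(17, s, 17), (27, p, 39), (34, c, 30), (34, d, 30), (40, r, 2), (40, x, 2)}

{(17, s, 17), (27, p, 39), (34, c, 30), (34, d, 30), (40, r, 2), (40, x, 2)}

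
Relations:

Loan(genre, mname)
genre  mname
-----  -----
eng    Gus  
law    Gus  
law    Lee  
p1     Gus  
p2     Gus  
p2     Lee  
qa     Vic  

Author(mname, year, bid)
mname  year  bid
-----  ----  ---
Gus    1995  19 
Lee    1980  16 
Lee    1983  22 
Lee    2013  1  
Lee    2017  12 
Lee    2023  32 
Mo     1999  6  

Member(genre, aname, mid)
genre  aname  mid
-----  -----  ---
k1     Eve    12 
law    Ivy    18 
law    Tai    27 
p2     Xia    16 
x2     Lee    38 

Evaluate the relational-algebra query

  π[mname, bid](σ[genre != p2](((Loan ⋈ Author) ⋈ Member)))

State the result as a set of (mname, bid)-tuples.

{(Gus, 19), (Lee, 1), (Lee, 12), (Lee, 16), (Lee, 22), (Lee, 32)}

Natural join on mname: {(eng, Gus, 1995, 19), (law, Gus, 1995, 19), (law, Lee, 1980, 16), (law, Lee, 1983, 22), (law, Lee, 2013, 1), (law, Lee, 2017, 12), (law, Lee, 2023, 32), (p1, Gus, 1995, 19), (p2, Gus, 1995, 19), (p2, Lee, 1980, 16), (p2, Lee, 1983, 22), (p2, Lee, 2013, 1), (p2, Lee, 2017, 12), (p2, Lee, 2023, 32)}
Natural join on genre: {(law, Gus, 1995, 19, Ivy, 18), (law, Gus, 1995, 19, Tai, 27), (law, Lee, 1980, 16, Ivy, 18), (law, Lee, 1980, 16, Tai, 27), (law, Lee, 1983, 22, Ivy, 18), (law, Lee, 1983, 22, Tai, 27), (law, Lee, 2013, 1, Ivy, 18), (law, Lee, 2013, 1, Tai, 27), (law, Lee, 2017, 12, Ivy, 18), (law, Lee, 2017, 12, Tai, 27), (law, Lee, 2023, 32, Ivy, 18), (law, Lee, 2023, 32, Tai, 27), (p2, Gus, 1995, 19, Xia, 16), (p2, Lee, 1980, 16, Xia, 16), (p2, Lee, 1983, 22, Xia, 16), (p2, Lee, 2013, 1, Xia, 16), (p2, Lee, 2017, 12, Xia, 16), (p2, Lee, 2023, 32, Xia, 16)}
Selection genre != p2: {(law, Gus, 1995, 19, Ivy, 18), (law, Gus, 1995, 19, Tai, 27), (law, Lee, 1980, 16, Ivy, 18), (law, Lee, 1980, 16, Tai, 27), (law, Lee, 1983, 22, Ivy, 18), (law, Lee, 1983, 22, Tai, 27), (law, Lee, 2013, 1, Ivy, 18), (law, Lee, 2013, 1, Tai, 27), (law, Lee, 2017, 12, Ivy, 18), (law, Lee, 2017, 12, Tai, 27), (law, Lee, 2023, 32, Ivy, 18), (law, Lee, 2023, 32, Tai, 27)}
π[mname, bid]: project onto (mname, bid) (6 duplicate(s) eliminated) → {(Gus, 19), (Lee, 1), (Lee, 12), (Lee, 16), (Lee, 22), (Lee, 32)}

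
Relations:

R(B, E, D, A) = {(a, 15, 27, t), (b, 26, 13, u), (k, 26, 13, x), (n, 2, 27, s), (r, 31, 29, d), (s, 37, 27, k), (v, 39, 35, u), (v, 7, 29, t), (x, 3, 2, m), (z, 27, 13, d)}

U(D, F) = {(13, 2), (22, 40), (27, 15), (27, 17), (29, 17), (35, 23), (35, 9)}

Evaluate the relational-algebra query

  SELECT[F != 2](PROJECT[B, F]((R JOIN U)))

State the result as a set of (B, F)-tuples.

{(a, 15), (a, 17), (n, 15), (n, 17), (r, 17), (s, 15), (s, 17), (v, 17), (v, 23), (v, 9)}

Joining R and U on D yields {(a, 15, 27, t, 15), (a, 15, 27, t, 17), (b, 26, 13, u, 2), (k, 26, 13, x, 2), (n, 2, 27, s, 15), (n, 2, 27, s, 17), (r, 31, 29, d, 17), (s, 37, 27, k, 15), (s, 37, 27, k, 17), (v, 39, 35, u, 23), (v, 39, 35, u, 9), (v, 7, 29, t, 17), (z, 27, 13, d, 2)}.
π_{B, F} gives {(a, 15), (a, 17), (b, 2), (k, 2), (n, 15), (n, 17), (r, 17), (s, 15), (s, 17), (v, 17), (v, 23), (v, 9), (z, 2)}.
Apply σ_{F != 2}; surviving tuples: {(a, 15), (a, 17), (n, 15), (n, 17), (r, 17), (s, 15), (s, 17), (v, 17), (v, 23), (v, 9)}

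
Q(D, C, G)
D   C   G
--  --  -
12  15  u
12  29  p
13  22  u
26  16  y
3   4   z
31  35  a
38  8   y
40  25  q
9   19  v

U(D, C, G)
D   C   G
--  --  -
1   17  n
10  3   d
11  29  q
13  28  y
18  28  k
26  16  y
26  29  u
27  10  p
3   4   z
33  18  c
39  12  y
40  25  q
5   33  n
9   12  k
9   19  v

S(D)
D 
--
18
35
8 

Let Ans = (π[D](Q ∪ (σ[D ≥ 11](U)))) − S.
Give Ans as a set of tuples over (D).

{11, 12, 13, 26, 27, 3, 31, 33, 38, 39, 40, 9}

Filtering on D ≥ 11 leaves {(11, 29, q), (13, 28, y), (18, 28, k), (26, 16, y), (26, 29, u), (27, 10, p), (33, 18, c), (39, 12, y), (40, 25, q)}.
Union: {(12, 15, u), (12, 29, p), (13, 22, u), (26, 16, y), (3, 4, z), (31, 35, a), (38, 8, y), (40, 25, q), (9, 19, v)} with {(11, 29, q), (13, 28, y), (18, 28, k), (26, 16, y), (26, 29, u), (27, 10, p), (33, 18, c), (39, 12, y), (40, 25, q)} → {(11, 29, q), (12, 15, u), (12, 29, p), (13, 22, u), (13, 28, y), (18, 28, k), (26, 16, y), (26, 29, u), (27, 10, p), (3, 4, z), (31, 35, a), (33, 18, c), (38, 8, y), (39, 12, y), (40, 25, q), (9, 19, v)}
π_{D} gives {11, 12, 13, 18, 26, 27, 3, 31, 33, 38, 39, 40, 9} (3 duplicate(s) eliminated).
Difference: {11, 12, 13, 18, 26, 27, 3, 31, 33, 38, 39, 40, 9} with {18, 35, 8} → {11, 12, 13, 26, 27, 3, 31, 33, 38, 39, 40, 9}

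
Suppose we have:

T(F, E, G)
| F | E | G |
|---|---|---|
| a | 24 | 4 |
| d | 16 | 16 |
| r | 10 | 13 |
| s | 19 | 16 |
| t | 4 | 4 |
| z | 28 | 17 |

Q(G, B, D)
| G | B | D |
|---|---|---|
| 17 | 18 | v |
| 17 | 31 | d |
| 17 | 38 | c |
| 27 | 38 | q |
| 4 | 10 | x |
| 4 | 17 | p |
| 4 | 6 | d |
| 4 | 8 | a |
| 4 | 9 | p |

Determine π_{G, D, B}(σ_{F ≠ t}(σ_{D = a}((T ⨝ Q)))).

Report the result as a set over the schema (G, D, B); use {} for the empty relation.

{(4, a, 8)}

T ⋈ Q (natural join on G): {(a, 24, 4, 10, x), (a, 24, 4, 17, p), (a, 24, 4, 6, d), (a, 24, 4, 8, a), (a, 24, 4, 9, p), (t, 4, 4, 10, x), (t, 4, 4, 17, p), (t, 4, 4, 6, d), (t, 4, 4, 8, a), (t, 4, 4, 9, p), (z, 28, 17, 18, v), (z, 28, 17, 31, d), (z, 28, 17, 38, c)}
Selection D = a: {(a, 24, 4, 8, a), (t, 4, 4, 8, a)}
Selection F ≠ t: {(a, 24, 4, 8, a)}
Projecting to G, D, B: {(4, a, 8)}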